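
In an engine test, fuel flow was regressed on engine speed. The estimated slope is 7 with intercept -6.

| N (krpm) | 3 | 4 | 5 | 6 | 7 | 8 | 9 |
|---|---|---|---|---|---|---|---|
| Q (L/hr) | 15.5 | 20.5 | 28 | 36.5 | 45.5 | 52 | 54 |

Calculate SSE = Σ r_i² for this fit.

N=3: Q̂ = -6 + 7·3 = 15; r = 15.5 − 15 = 0.5
N=4: Q̂ = -6 + 7·4 = 22; r = 20.5 − 22 = -1.5
N=5: Q̂ = -6 + 7·5 = 29; r = 28 − 29 = -1
N=6: Q̂ = -6 + 7·6 = 36; r = 36.5 − 36 = 0.5
N=7: Q̂ = -6 + 7·7 = 43; r = 45.5 − 43 = 2.5
N=8: Q̂ = -6 + 7·8 = 50; r = 52 − 50 = 2
N=9: Q̂ = -6 + 7·9 = 57; r = 54 − 57 = -3
SSE = 0.25 + 2.25 + 1 + 0.25 + 6.25 + 4 + 9 = 23

SSE = 23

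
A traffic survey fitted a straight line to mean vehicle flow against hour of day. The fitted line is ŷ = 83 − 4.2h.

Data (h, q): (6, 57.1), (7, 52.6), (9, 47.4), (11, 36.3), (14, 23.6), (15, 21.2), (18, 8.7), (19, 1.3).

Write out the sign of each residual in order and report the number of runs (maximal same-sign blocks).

h=6: ŷ = 83 − 4.2·6 = 57.8; e = 57.1 − 57.8 = -0.7
h=7: ŷ = 83 − 4.2·7 = 53.6; e = 52.6 − 53.6 = -1
h=9: ŷ = 83 − 4.2·9 = 45.2; e = 47.4 − 45.2 = 2.2
h=11: ŷ = 83 − 4.2·11 = 36.8; e = 36.3 − 36.8 = -0.5
h=14: ŷ = 83 − 4.2·14 = 24.2; e = 23.6 − 24.2 = -0.6
h=15: ŷ = 83 − 4.2·15 = 20; e = 21.2 − 20 = 1.2
h=18: ŷ = 83 − 4.2·18 = 7.4; e = 8.7 − 7.4 = 1.3
h=19: ŷ = 83 − 4.2·19 = 3.2; e = 1.3 − 3.2 = -1.9
Signs: − − + − − + + −
Runs: −×2, +×1, −×2, +×2, −×1 → 5

5 runs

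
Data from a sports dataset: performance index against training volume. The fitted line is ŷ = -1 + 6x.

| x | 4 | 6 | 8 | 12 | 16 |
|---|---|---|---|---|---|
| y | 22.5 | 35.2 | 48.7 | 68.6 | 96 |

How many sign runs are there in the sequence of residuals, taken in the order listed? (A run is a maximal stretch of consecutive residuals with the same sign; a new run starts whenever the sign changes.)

x=4: ŷ = -1 + 6·4 = 23; e = 22.5 − 23 = -0.5
x=6: ŷ = -1 + 6·6 = 35; e = 35.2 − 35 = 0.2
x=8: ŷ = -1 + 6·8 = 47; e = 48.7 − 47 = 1.7
x=12: ŷ = -1 + 6·12 = 71; e = 68.6 − 71 = -2.4
x=16: ŷ = -1 + 6·16 = 95; e = 96 − 95 = 1
Signs: − + + − +
Runs: −×1, +×2, −×1, +×1 → 4

4 runs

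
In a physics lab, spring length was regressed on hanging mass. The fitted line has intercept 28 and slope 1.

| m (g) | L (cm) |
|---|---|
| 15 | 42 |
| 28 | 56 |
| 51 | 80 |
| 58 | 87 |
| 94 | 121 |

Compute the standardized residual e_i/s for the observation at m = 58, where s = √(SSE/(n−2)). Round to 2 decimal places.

0.87

m=15: ŷ = 28 + 15 = 43; e = 42 − 43 = -1
m=28: ŷ = 28 + 28 = 56; e = 56 − 56 = 0
m=51: ŷ = 28 + 51 = 79; e = 80 − 79 = 1
m=58: ŷ = 28 + 58 = 86; e = 87 − 86 = 1
m=94: ŷ = 28 + 94 = 122; e = 121 − 122 = -1
SSE = 1 + 0 + 1 + 1 + 1 = 4
s = √(4/3) = 1.1547
e/s = 1 / 1.1547 = 0.87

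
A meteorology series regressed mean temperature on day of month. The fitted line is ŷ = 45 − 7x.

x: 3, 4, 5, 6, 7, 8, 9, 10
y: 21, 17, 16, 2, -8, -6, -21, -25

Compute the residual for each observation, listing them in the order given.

x=3: ŷ = 45 − 7·3 = 24; e = 21 − 24 = -3
x=4: ŷ = 45 − 7·4 = 17; e = 17 − 17 = 0
x=5: ŷ = 45 − 7·5 = 10; e = 16 − 10 = 6
x=6: ŷ = 45 − 7·6 = 3; e = 2 − 3 = -1
x=7: ŷ = 45 − 7·7 = -4; e = -8 − (-4) = -4
x=8: ŷ = 45 − 7·8 = -11; e = -6 − (-11) = 5
x=9: ŷ = 45 − 7·9 = -18; e = -21 − (-18) = -3
x=10: ŷ = 45 − 7·10 = -25; e = -25 − (-25) = 0

-3, 0, 6, -1, -4, 5, -3, 0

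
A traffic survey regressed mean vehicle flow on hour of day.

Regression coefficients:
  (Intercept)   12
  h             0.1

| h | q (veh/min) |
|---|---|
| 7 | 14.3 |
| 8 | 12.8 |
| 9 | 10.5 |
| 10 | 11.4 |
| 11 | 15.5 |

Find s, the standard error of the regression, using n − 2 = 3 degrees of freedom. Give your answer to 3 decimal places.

h=7: ŷ = 12 + 0.1·7 = 12.7; r = 14.3 − 12.7 = 1.6
h=8: ŷ = 12 + 0.1·8 = 12.8; r = 12.8 − 12.8 = 0
h=9: ŷ = 12 + 0.1·9 = 12.9; r = 10.5 − 12.9 = -2.4
h=10: ŷ = 12 + 0.1·10 = 13; r = 11.4 − 13 = -1.6
h=11: ŷ = 12 + 0.1·11 = 13.1; r = 15.5 − 13.1 = 2.4
SSE = 2.56 + 0 + 5.76 + 2.56 + 5.76 = 16.64
s = √(16.64/3) = √5.54667 ≈ 2.355

s = 2.355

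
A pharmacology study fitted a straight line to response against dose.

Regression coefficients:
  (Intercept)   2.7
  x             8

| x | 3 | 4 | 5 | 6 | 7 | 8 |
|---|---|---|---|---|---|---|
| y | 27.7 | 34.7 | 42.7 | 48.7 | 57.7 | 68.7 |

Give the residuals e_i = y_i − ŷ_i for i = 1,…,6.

x=3: ŷ = 2.7 + 8·3 = 26.7; e = 27.7 − 26.7 = 1
x=4: ŷ = 2.7 + 8·4 = 34.7; e = 34.7 − 34.7 = 0
x=5: ŷ = 2.7 + 8·5 = 42.7; e = 42.7 − 42.7 = 0
x=6: ŷ = 2.7 + 8·6 = 50.7; e = 48.7 − 50.7 = -2
x=7: ŷ = 2.7 + 8·7 = 58.7; e = 57.7 − 58.7 = -1
x=8: ŷ = 2.7 + 8·8 = 66.7; e = 68.7 − 66.7 = 2

1, 0, 0, -2, -1, 2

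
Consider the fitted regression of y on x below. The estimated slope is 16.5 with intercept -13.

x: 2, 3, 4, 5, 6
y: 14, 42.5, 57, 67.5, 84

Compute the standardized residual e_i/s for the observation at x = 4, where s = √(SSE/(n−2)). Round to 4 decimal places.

x=2: ŷ = -13 + 16.5·2 = 20; e = 14 − 20 = -6
x=3: ŷ = -13 + 16.5·3 = 36.5; e = 42.5 − 36.5 = 6
x=4: ŷ = -13 + 16.5·4 = 53; e = 57 − 53 = 4
x=5: ŷ = -13 + 16.5·5 = 69.5; e = 67.5 − 69.5 = -2
x=6: ŷ = -13 + 16.5·6 = 86; e = 84 − 86 = -2
SSE = 36 + 36 + 16 + 4 + 4 = 96
s = √(96/3) = 5.65685
e/s = 4 / 5.65685 = 0.7071

0.7071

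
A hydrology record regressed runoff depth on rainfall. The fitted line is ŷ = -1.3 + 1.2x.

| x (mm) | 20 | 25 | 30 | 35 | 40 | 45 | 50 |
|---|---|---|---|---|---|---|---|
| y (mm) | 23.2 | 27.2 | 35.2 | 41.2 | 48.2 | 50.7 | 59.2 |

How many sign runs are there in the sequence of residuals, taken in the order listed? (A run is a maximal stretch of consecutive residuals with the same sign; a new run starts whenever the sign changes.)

5 runs

x=20: ŷ = -1.3 + 1.2·20 = 22.7; r = 23.2 − 22.7 = 0.5
x=25: ŷ = -1.3 + 1.2·25 = 28.7; r = 27.2 − 28.7 = -1.5
x=30: ŷ = -1.3 + 1.2·30 = 34.7; r = 35.2 − 34.7 = 0.5
x=35: ŷ = -1.3 + 1.2·35 = 40.7; r = 41.2 − 40.7 = 0.5
x=40: ŷ = -1.3 + 1.2·40 = 46.7; r = 48.2 − 46.7 = 1.5
x=45: ŷ = -1.3 + 1.2·45 = 52.7; r = 50.7 − 52.7 = -2
x=50: ŷ = -1.3 + 1.2·50 = 58.7; r = 59.2 − 58.7 = 0.5
Signs: + − + + + − +
Runs: +×1, −×1, +×3, −×1, +×1 → 5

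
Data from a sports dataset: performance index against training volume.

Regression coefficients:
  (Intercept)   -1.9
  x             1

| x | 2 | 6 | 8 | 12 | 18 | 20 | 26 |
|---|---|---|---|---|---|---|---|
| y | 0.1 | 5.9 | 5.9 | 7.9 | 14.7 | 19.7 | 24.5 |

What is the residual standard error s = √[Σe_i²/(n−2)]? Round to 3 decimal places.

s = 1.600

x=2: ŷ = -1.9 + 2 = 0.1; e = 0.1 − 0.1 = 0
x=6: ŷ = -1.9 + 6 = 4.1; e = 5.9 − 4.1 = 1.8
x=8: ŷ = -1.9 + 8 = 6.1; e = 5.9 − 6.1 = -0.2
x=12: ŷ = -1.9 + 12 = 10.1; e = 7.9 − 10.1 = -2.2
x=18: ŷ = -1.9 + 18 = 16.1; e = 14.7 − 16.1 = -1.4
x=20: ŷ = -1.9 + 20 = 18.1; e = 19.7 − 18.1 = 1.6
x=26: ŷ = -1.9 + 26 = 24.1; e = 24.5 − 24.1 = 0.4
SSE = 0 + 3.24 + 0.04 + 4.84 + 1.96 + 2.56 + 0.16 = 12.8
s = √(12.8/5) = √2.56 ≈ 1.600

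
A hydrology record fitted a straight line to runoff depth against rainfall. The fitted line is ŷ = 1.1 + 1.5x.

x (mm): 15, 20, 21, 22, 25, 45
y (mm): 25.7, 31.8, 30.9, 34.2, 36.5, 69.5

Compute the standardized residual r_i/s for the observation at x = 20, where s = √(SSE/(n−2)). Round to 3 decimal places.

x=15: ŷ = 1.1 + 1.5·15 = 23.6; r = 25.7 − 23.6 = 2.1
x=20: ŷ = 1.1 + 1.5·20 = 31.1; r = 31.8 − 31.1 = 0.7
x=21: ŷ = 1.1 + 1.5·21 = 32.6; r = 30.9 − 32.6 = -1.7
x=22: ŷ = 1.1 + 1.5·22 = 34.1; r = 34.2 − 34.1 = 0.1
x=25: ŷ = 1.1 + 1.5·25 = 38.6; r = 36.5 − 38.6 = -2.1
x=45: ŷ = 1.1 + 1.5·45 = 68.6; r = 69.5 − 68.6 = 0.9
SSE = 4.41 + 0.49 + 2.89 + 0.01 + 4.41 + 0.81 = 13.02
s = √(13.02/4) = 1.80416
r/s = 0.7 / 1.80416 = 0.388

0.388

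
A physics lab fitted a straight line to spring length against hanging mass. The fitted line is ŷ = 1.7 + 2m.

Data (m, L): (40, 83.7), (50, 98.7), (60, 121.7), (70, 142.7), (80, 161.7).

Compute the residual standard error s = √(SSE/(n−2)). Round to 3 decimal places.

s = 2.160

m=40: ŷ = 1.7 + 2·40 = 81.7; e = 83.7 − 81.7 = 2
m=50: ŷ = 1.7 + 2·50 = 101.7; e = 98.7 − 101.7 = -3
m=60: ŷ = 1.7 + 2·60 = 121.7; e = 121.7 − 121.7 = 0
m=70: ŷ = 1.7 + 2·70 = 141.7; e = 142.7 − 141.7 = 1
m=80: ŷ = 1.7 + 2·80 = 161.7; e = 161.7 − 161.7 = 0
SSE = 4 + 9 + 0 + 1 + 0 = 14
s = √(14/3) = √4.66667 ≈ 2.160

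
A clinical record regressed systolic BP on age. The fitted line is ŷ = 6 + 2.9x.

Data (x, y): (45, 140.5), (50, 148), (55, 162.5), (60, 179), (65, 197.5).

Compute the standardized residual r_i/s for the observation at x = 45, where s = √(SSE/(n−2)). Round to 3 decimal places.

x=45: ŷ = 6 + 2.9·45 = 136.5; r = 140.5 − 136.5 = 4
x=50: ŷ = 6 + 2.9·50 = 151; r = 148 − 151 = -3
x=55: ŷ = 6 + 2.9·55 = 165.5; r = 162.5 − 165.5 = -3
x=60: ŷ = 6 + 2.9·60 = 180; r = 179 − 180 = -1
x=65: ŷ = 6 + 2.9·65 = 194.5; r = 197.5 − 194.5 = 3
SSE = 16 + 9 + 9 + 1 + 9 = 44
s = √(44/3) = 3.82971
r/s = 4 / 3.82971 = 1.044

1.044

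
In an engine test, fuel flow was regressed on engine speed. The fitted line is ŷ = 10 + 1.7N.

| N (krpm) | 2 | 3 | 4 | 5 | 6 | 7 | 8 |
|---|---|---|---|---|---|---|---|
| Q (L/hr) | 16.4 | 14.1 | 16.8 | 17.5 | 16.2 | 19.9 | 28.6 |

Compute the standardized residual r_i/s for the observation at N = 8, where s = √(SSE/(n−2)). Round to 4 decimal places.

1.4940

N=2: ŷ = 10 + 1.7·2 = 13.4; r = 16.4 − 13.4 = 3
N=3: ŷ = 10 + 1.7·3 = 15.1; r = 14.1 − 15.1 = -1
N=4: ŷ = 10 + 1.7·4 = 16.8; r = 16.8 − 16.8 = 0
N=5: ŷ = 10 + 1.7·5 = 18.5; r = 17.5 − 18.5 = -1
N=6: ŷ = 10 + 1.7·6 = 20.2; r = 16.2 − 20.2 = -4
N=7: ŷ = 10 + 1.7·7 = 21.9; r = 19.9 − 21.9 = -2
N=8: ŷ = 10 + 1.7·8 = 23.6; r = 28.6 − 23.6 = 5
SSE = 9 + 1 + 0 + 1 + 16 + 4 + 25 = 56
s = √(56/5) = 3.34664
r/s = 5 / 3.34664 = 1.4940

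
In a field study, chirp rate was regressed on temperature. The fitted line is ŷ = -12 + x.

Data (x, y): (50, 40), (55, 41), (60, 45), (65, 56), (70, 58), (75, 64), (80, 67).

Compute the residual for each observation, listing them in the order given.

x=50: ŷ = -12 + 50 = 38; e = 40 − 38 = 2
x=55: ŷ = -12 + 55 = 43; e = 41 − 43 = -2
x=60: ŷ = -12 + 60 = 48; e = 45 − 48 = -3
x=65: ŷ = -12 + 65 = 53; e = 56 − 53 = 3
x=70: ŷ = -12 + 70 = 58; e = 58 − 58 = 0
x=75: ŷ = -12 + 75 = 63; e = 64 − 63 = 1
x=80: ŷ = -12 + 80 = 68; e = 67 − 68 = -1

2, -2, -3, 3, 0, 1, -1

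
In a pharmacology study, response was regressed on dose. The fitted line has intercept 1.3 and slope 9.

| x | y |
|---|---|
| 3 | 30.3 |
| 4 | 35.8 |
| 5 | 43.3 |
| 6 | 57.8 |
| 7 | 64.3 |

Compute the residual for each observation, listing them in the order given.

x=3: ŷ = 1.3 + 9·3 = 28.3; r = 30.3 − 28.3 = 2
x=4: ŷ = 1.3 + 9·4 = 37.3; r = 35.8 − 37.3 = -1.5
x=5: ŷ = 1.3 + 9·5 = 46.3; r = 43.3 − 46.3 = -3
x=6: ŷ = 1.3 + 9·6 = 55.3; r = 57.8 − 55.3 = 2.5
x=7: ŷ = 1.3 + 9·7 = 64.3; r = 64.3 − 64.3 = 0

2, -1.5, -3, 2.5, 0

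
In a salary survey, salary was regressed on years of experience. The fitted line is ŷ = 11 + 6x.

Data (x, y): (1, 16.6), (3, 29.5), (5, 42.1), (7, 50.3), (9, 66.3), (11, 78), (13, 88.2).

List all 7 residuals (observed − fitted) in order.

x=1: ŷ = 11 + 6·1 = 17; e = 16.6 − 17 = -0.4
x=3: ŷ = 11 + 6·3 = 29; e = 29.5 − 29 = 0.5
x=5: ŷ = 11 + 6·5 = 41; e = 42.1 − 41 = 1.1
x=7: ŷ = 11 + 6·7 = 53; e = 50.3 − 53 = -2.7
x=9: ŷ = 11 + 6·9 = 65; e = 66.3 − 65 = 1.3
x=11: ŷ = 11 + 6·11 = 77; e = 78 − 77 = 1
x=13: ŷ = 11 + 6·13 = 89; e = 88.2 − 89 = -0.8

-0.4, 0.5, 1.1, -2.7, 1.3, 1, -0.8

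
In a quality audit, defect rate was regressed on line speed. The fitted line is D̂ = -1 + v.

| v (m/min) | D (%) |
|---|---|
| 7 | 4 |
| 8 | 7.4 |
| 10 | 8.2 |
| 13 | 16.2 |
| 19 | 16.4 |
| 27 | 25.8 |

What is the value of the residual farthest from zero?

r = 4.2

v=7: D̂ = -1 + 7 = 6; r = 4 − 6 = -2
v=8: D̂ = -1 + 8 = 7; r = 7.4 − 7 = 0.4
v=10: D̂ = -1 + 10 = 9; r = 8.2 − 9 = -0.8
v=13: D̂ = -1 + 13 = 12; r = 16.2 − 12 = 4.2
v=19: D̂ = -1 + 19 = 18; r = 16.4 − 18 = -1.6
v=27: D̂ = -1 + 27 = 26; r = 25.8 − 26 = -0.2
Largest |r| is 4.2 at v = 13, residual 4.2.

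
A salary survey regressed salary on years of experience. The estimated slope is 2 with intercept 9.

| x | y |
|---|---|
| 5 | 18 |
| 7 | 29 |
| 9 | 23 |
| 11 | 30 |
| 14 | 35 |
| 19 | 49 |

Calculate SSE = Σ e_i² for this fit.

SSE = 62

x=5: ŷ = 9 + 2·5 = 19; e = 18 − 19 = -1
x=7: ŷ = 9 + 2·7 = 23; e = 29 − 23 = 6
x=9: ŷ = 9 + 2·9 = 27; e = 23 − 27 = -4
x=11: ŷ = 9 + 2·11 = 31; e = 30 − 31 = -1
x=14: ŷ = 9 + 2·14 = 37; e = 35 − 37 = -2
x=19: ŷ = 9 + 2·19 = 47; e = 49 − 47 = 2
SSE = 1 + 36 + 16 + 1 + 4 + 4 = 62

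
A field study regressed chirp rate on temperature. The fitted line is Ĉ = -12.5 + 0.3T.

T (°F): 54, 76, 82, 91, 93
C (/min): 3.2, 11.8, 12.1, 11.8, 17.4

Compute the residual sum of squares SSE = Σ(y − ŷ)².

T=54: Ĉ = -12.5 + 0.3·54 = 3.7; r = 3.2 − 3.7 = -0.5
T=76: Ĉ = -12.5 + 0.3·76 = 10.3; r = 11.8 − 10.3 = 1.5
T=82: Ĉ = -12.5 + 0.3·82 = 12.1; r = 12.1 − 12.1 = 0
T=91: Ĉ = -12.5 + 0.3·91 = 14.8; r = 11.8 − 14.8 = -3
T=93: Ĉ = -12.5 + 0.3·93 = 15.4; r = 17.4 − 15.4 = 2
SSE = 0.25 + 2.25 + 0 + 9 + 4 = 15.5

SSE = 15.5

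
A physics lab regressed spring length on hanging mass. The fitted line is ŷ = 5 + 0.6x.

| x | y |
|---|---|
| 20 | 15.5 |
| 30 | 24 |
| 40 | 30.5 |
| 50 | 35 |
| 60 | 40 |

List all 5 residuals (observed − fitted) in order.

x=20: ŷ = 5 + 0.6·20 = 17; r = 15.5 − 17 = -1.5
x=30: ŷ = 5 + 0.6·30 = 23; r = 24 − 23 = 1
x=40: ŷ = 5 + 0.6·40 = 29; r = 30.5 − 29 = 1.5
x=50: ŷ = 5 + 0.6·50 = 35; r = 35 − 35 = 0
x=60: ŷ = 5 + 0.6·60 = 41; r = 40 − 41 = -1

-1.5, 1, 1.5, 0, -1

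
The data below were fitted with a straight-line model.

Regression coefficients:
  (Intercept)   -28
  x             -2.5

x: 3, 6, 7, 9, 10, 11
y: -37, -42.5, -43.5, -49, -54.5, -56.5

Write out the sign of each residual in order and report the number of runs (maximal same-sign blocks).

x=3: ŷ = -28 − 2.5·3 = -35.5; r = -37 − (-35.5) = -1.5
x=6: ŷ = -28 − 2.5·6 = -43; r = -42.5 − (-43) = 0.5
x=7: ŷ = -28 − 2.5·7 = -45.5; r = -43.5 − (-45.5) = 2
x=9: ŷ = -28 − 2.5·9 = -50.5; r = -49 − (-50.5) = 1.5
x=10: ŷ = -28 − 2.5·10 = -53; r = -54.5 − (-53) = -1.5
x=11: ŷ = -28 − 2.5·11 = -55.5; r = -56.5 − (-55.5) = -1
Signs: − + + + − −
Runs: −×1, +×3, −×2 → 3

3 runs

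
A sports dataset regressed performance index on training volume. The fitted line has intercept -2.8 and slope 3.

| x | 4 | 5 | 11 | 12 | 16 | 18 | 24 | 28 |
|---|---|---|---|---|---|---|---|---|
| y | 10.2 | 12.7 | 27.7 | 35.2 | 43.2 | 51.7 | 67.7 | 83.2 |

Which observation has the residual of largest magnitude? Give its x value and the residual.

x=4: ŷ = -2.8 + 3·4 = 9.2; r = 10.2 − 9.2 = 1
x=5: ŷ = -2.8 + 3·5 = 12.2; r = 12.7 − 12.2 = 0.5
x=11: ŷ = -2.8 + 3·11 = 30.2; r = 27.7 − 30.2 = -2.5
x=12: ŷ = -2.8 + 3·12 = 33.2; r = 35.2 − 33.2 = 2
x=16: ŷ = -2.8 + 3·16 = 45.2; r = 43.2 − 45.2 = -2
x=18: ŷ = -2.8 + 3·18 = 51.2; r = 51.7 − 51.2 = 0.5
x=24: ŷ = -2.8 + 3·24 = 69.2; r = 67.7 − 69.2 = -1.5
x=28: ŷ = -2.8 + 3·28 = 81.2; r = 83.2 − 81.2 = 2
Largest |r| is 2.5 at x = 11, residual -2.5.

x = 11, r = -2.5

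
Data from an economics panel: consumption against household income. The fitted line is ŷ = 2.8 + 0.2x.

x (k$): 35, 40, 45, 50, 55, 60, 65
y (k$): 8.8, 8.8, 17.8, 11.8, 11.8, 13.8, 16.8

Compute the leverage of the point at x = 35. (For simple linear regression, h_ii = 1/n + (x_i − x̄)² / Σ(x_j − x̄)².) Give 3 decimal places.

h = 0.464

x̄ = (35 + 40 + 45 + 50 + 55 + 60 + 65)/7 = 50
Σ(x − x̄)² = 225 + 100 + 25 + 0 + 25 + 100 + 225 = 700
h = 1/7 + (-15)²/700 = 0.142857 + 0.321429 = 0.464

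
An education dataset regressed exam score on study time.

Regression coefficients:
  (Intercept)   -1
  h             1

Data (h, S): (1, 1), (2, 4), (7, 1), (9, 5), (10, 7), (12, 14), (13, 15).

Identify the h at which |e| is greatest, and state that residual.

h=1: ŷ = -1 + 1 = 0; e = 1 − 0 = 1
h=2: ŷ = -1 + 2 = 1; e = 4 − 1 = 3
h=7: ŷ = -1 + 7 = 6; e = 1 − 6 = -5
h=9: ŷ = -1 + 9 = 8; e = 5 − 8 = -3
h=10: ŷ = -1 + 10 = 9; e = 7 − 9 = -2
h=12: ŷ = -1 + 12 = 11; e = 14 − 11 = 3
h=13: ŷ = -1 + 13 = 12; e = 15 − 12 = 3
Largest |e| is 5 at h = 7, residual -5.

h = 7, e = -5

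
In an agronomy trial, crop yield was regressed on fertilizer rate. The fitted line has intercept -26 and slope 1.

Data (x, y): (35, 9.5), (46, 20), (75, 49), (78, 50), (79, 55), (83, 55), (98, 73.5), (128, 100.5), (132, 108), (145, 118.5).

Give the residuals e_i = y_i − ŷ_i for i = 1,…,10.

x=35: ŷ = -26 + 35 = 9; e = 9.5 − 9 = 0.5
x=46: ŷ = -26 + 46 = 20; e = 20 − 20 = 0
x=75: ŷ = -26 + 75 = 49; e = 49 − 49 = 0
x=78: ŷ = -26 + 78 = 52; e = 50 − 52 = -2
x=79: ŷ = -26 + 79 = 53; e = 55 − 53 = 2
x=83: ŷ = -26 + 83 = 57; e = 55 − 57 = -2
x=98: ŷ = -26 + 98 = 72; e = 73.5 − 72 = 1.5
x=128: ŷ = -26 + 128 = 102; e = 100.5 − 102 = -1.5
x=132: ŷ = -26 + 132 = 106; e = 108 − 106 = 2
x=145: ŷ = -26 + 145 = 119; e = 118.5 − 119 = -0.5

0.5, 0, 0, -2, 2, -2, 1.5, -1.5, 2, -0.5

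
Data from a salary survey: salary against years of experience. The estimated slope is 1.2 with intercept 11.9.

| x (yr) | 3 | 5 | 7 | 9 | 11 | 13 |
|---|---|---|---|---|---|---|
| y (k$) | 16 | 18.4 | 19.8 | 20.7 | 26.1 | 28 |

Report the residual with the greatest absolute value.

e = -2

x=3: ŷ = 11.9 + 1.2·3 = 15.5; e = 16 − 15.5 = 0.5
x=5: ŷ = 11.9 + 1.2·5 = 17.9; e = 18.4 − 17.9 = 0.5
x=7: ŷ = 11.9 + 1.2·7 = 20.3; e = 19.8 − 20.3 = -0.5
x=9: ŷ = 11.9 + 1.2·9 = 22.7; e = 20.7 − 22.7 = -2
x=11: ŷ = 11.9 + 1.2·11 = 25.1; e = 26.1 − 25.1 = 1
x=13: ŷ = 11.9 + 1.2·13 = 27.5; e = 28 − 27.5 = 0.5
Largest |e| is 2 at x = 9, residual -2.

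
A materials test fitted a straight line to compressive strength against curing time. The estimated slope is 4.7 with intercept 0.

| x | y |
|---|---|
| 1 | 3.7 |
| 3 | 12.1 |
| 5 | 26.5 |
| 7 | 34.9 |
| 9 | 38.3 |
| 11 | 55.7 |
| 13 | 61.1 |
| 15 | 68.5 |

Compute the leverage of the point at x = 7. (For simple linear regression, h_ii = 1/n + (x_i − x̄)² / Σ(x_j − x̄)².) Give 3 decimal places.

x̄ = (1 + 3 + 5 + 7 + 9 + 11 + 13 + 15)/8 = 8
Σ(x − x̄)² = 49 + 25 + 9 + 1 + 1 + 9 + 25 + 49 = 168
h = 1/8 + (-1)²/168 = 0.125 + 0.00595238 = 0.131

h = 0.131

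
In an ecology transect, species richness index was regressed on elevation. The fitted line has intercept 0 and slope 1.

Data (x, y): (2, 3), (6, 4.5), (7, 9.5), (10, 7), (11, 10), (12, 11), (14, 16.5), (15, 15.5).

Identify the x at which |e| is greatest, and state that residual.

x = 10, e = -3

x=2: ŷ = 2 = 2; e = 3 − 2 = 1
x=6: ŷ = 6 = 6; e = 4.5 − 6 = -1.5
x=7: ŷ = 7 = 7; e = 9.5 − 7 = 2.5
x=10: ŷ = 10 = 10; e = 7 − 10 = -3
x=11: ŷ = 11 = 11; e = 10 − 11 = -1
x=12: ŷ = 12 = 12; e = 11 − 12 = -1
x=14: ŷ = 14 = 14; e = 16.5 − 14 = 2.5
x=15: ŷ = 15 = 15; e = 15.5 − 15 = 0.5
Largest |e| is 3 at x = 10, residual -3.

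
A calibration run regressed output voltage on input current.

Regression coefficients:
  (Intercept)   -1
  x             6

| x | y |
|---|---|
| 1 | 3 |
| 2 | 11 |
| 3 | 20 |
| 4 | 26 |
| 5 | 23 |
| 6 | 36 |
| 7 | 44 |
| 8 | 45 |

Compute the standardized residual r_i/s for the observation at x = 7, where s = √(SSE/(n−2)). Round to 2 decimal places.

x=1: ŷ = -1 + 6·1 = 5; r = 3 − 5 = -2
x=2: ŷ = -1 + 6·2 = 11; r = 11 − 11 = 0
x=3: ŷ = -1 + 6·3 = 17; r = 20 − 17 = 3
x=4: ŷ = -1 + 6·4 = 23; r = 26 − 23 = 3
x=5: ŷ = -1 + 6·5 = 29; r = 23 − 29 = -6
x=6: ŷ = -1 + 6·6 = 35; r = 36 − 35 = 1
x=7: ŷ = -1 + 6·7 = 41; r = 44 − 41 = 3
x=8: ŷ = -1 + 6·8 = 47; r = 45 − 47 = -2
SSE = 4 + 0 + 9 + 9 + 36 + 1 + 9 + 4 = 72
s = √(72/6) = 3.4641
r/s = 3 / 3.4641 = 0.87

0.87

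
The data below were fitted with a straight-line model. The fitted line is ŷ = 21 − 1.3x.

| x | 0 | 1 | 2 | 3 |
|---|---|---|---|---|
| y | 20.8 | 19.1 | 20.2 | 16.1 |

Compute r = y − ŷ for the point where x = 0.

ŷ = 21 − 1.3·0 = 21
r = 20.8 − 21 = -0.2

r = -0.2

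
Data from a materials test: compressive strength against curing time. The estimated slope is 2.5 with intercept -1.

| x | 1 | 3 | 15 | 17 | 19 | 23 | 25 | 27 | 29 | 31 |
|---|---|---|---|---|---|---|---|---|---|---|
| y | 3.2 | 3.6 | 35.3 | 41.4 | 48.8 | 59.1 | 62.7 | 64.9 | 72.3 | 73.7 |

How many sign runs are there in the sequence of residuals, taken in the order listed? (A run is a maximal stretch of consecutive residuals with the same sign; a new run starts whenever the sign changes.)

6 runs

x=1: ŷ = -1 + 2.5·1 = 1.5; e = 3.2 − 1.5 = 1.7
x=3: ŷ = -1 + 2.5·3 = 6.5; e = 3.6 − 6.5 = -2.9
x=15: ŷ = -1 + 2.5·15 = 36.5; e = 35.3 − 36.5 = -1.2
x=17: ŷ = -1 + 2.5·17 = 41.5; e = 41.4 − 41.5 = -0.1
x=19: ŷ = -1 + 2.5·19 = 46.5; e = 48.8 − 46.5 = 2.3
x=23: ŷ = -1 + 2.5·23 = 56.5; e = 59.1 − 56.5 = 2.6
x=25: ŷ = -1 + 2.5·25 = 61.5; e = 62.7 − 61.5 = 1.2
x=27: ŷ = -1 + 2.5·27 = 66.5; e = 64.9 − 66.5 = -1.6
x=29: ŷ = -1 + 2.5·29 = 71.5; e = 72.3 − 71.5 = 0.8
x=31: ŷ = -1 + 2.5·31 = 76.5; e = 73.7 − 76.5 = -2.8
Signs: + − − − + + + − + −
Runs: +×1, −×3, +×3, −×1, +×1, −×1 → 6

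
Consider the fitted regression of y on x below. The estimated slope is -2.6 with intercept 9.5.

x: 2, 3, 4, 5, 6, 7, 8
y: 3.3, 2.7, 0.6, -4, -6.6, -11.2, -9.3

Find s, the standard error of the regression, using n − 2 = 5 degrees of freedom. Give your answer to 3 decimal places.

s = 1.732

x=2: ŷ = 9.5 − 2.6·2 = 4.3; r = 3.3 − 4.3 = -1
x=3: ŷ = 9.5 − 2.6·3 = 1.7; r = 2.7 − 1.7 = 1
x=4: ŷ = 9.5 − 2.6·4 = -0.9; r = 0.6 − (-0.9) = 1.5
x=5: ŷ = 9.5 − 2.6·5 = -3.5; r = -4 − (-3.5) = -0.5
x=6: ŷ = 9.5 − 2.6·6 = -6.1; r = -6.6 − (-6.1) = -0.5
x=7: ŷ = 9.5 − 2.6·7 = -8.7; r = -11.2 − (-8.7) = -2.5
x=8: ŷ = 9.5 − 2.6·8 = -11.3; r = -9.3 − (-11.3) = 2
SSE = 1 + 1 + 2.25 + 0.25 + 0.25 + 6.25 + 4 = 15
s = √(15/5) = √3 ≈ 1.732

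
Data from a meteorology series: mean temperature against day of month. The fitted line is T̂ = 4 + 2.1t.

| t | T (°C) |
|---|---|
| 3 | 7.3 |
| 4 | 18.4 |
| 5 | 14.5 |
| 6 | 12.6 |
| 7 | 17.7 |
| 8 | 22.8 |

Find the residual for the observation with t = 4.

e = 6

T̂ = 4 + 2.1·4 = 12.4
e = 18.4 − 12.4 = 6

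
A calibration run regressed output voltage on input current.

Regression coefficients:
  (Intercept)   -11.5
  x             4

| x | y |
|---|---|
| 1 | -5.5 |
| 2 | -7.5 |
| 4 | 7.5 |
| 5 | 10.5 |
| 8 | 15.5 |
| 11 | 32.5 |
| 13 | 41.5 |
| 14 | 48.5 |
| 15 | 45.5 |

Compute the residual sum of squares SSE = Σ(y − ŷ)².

SSE = 84

x=1: ŷ = -11.5 + 4·1 = -7.5; r = -5.5 − (-7.5) = 2
x=2: ŷ = -11.5 + 4·2 = -3.5; r = -7.5 − (-3.5) = -4
x=4: ŷ = -11.5 + 4·4 = 4.5; r = 7.5 − 4.5 = 3
x=5: ŷ = -11.5 + 4·5 = 8.5; r = 10.5 − 8.5 = 2
x=8: ŷ = -11.5 + 4·8 = 20.5; r = 15.5 − 20.5 = -5
x=11: ŷ = -11.5 + 4·11 = 32.5; r = 32.5 − 32.5 = 0
x=13: ŷ = -11.5 + 4·13 = 40.5; r = 41.5 − 40.5 = 1
x=14: ŷ = -11.5 + 4·14 = 44.5; r = 48.5 − 44.5 = 4
x=15: ŷ = -11.5 + 4·15 = 48.5; r = 45.5 − 48.5 = -3
SSE = 4 + 16 + 9 + 4 + 25 + 0 + 1 + 16 + 9 = 84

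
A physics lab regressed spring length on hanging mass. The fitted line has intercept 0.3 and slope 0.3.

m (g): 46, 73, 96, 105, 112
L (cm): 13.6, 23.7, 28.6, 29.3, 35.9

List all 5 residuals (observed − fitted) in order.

-0.5, 1.5, -0.5, -2.5, 2

m=46: L̂ = 0.3 + 0.3·46 = 14.1; r = 13.6 − 14.1 = -0.5
m=73: L̂ = 0.3 + 0.3·73 = 22.2; r = 23.7 − 22.2 = 1.5
m=96: L̂ = 0.3 + 0.3·96 = 29.1; r = 28.6 − 29.1 = -0.5
m=105: L̂ = 0.3 + 0.3·105 = 31.8; r = 29.3 − 31.8 = -2.5
m=112: L̂ = 0.3 + 0.3·112 = 33.9; r = 35.9 − 33.9 = 2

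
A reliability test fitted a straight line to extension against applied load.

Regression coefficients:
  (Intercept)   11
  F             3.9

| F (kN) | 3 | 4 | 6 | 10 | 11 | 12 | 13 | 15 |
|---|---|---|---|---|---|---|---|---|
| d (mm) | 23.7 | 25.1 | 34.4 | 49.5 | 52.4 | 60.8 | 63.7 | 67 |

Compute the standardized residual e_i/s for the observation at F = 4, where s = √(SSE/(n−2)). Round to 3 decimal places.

-0.735

F=3: ŷ = 11 + 3.9·3 = 22.7; e = 23.7 − 22.7 = 1
F=4: ŷ = 11 + 3.9·4 = 26.6; e = 25.1 − 26.6 = -1.5
F=6: ŷ = 11 + 3.9·6 = 34.4; e = 34.4 − 34.4 = 0
F=10: ŷ = 11 + 3.9·10 = 50; e = 49.5 − 50 = -0.5
F=11: ŷ = 11 + 3.9·11 = 53.9; e = 52.4 − 53.9 = -1.5
F=12: ŷ = 11 + 3.9·12 = 57.8; e = 60.8 − 57.8 = 3
F=13: ŷ = 11 + 3.9·13 = 61.7; e = 63.7 − 61.7 = 2
F=15: ŷ = 11 + 3.9·15 = 69.5; e = 67 − 69.5 = -2.5
SSE = 1 + 2.25 + 0 + 0.25 + 2.25 + 9 + 4 + 6.25 = 25
s = √(25/6) = 2.04124
e/s = -1.5 / 2.04124 = -0.735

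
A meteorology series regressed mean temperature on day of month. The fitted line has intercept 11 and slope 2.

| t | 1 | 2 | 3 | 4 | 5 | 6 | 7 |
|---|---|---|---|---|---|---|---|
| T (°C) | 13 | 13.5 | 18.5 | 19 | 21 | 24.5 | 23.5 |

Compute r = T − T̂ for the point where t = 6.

r = 1.5

T̂ = 11 + 2·6 = 23
r = 24.5 − 23 = 1.5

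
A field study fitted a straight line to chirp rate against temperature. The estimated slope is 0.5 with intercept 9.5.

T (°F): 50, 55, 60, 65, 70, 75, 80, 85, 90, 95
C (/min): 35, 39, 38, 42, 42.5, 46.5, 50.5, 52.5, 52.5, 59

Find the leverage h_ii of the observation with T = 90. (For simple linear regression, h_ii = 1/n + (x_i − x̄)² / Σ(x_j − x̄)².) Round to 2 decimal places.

T̄ = (50 + 55 + 60 + 65 + 70 + 75 + 80 + 85 + 90 + 95)/10 = 72.5
Σ(T − T̄)² = 506.25 + 306.25 + 156.25 + 56.25 + 6.25 + 6.25 + 56.25 + 156.25 + 306.25 + 506.25 = 2062.5
h = 1/10 + (17.5)²/2062.5 = 0.1 + 0.148485 = 0.25

h = 0.25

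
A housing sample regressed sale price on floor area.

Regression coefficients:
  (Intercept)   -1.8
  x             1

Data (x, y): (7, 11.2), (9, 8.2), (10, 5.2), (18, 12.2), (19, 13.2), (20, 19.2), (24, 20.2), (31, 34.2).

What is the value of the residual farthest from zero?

e = 6

x=7: ŷ = -1.8 + 7 = 5.2; e = 11.2 − 5.2 = 6
x=9: ŷ = -1.8 + 9 = 7.2; e = 8.2 − 7.2 = 1
x=10: ŷ = -1.8 + 10 = 8.2; e = 5.2 − 8.2 = -3
x=18: ŷ = -1.8 + 18 = 16.2; e = 12.2 − 16.2 = -4
x=19: ŷ = -1.8 + 19 = 17.2; e = 13.2 − 17.2 = -4
x=20: ŷ = -1.8 + 20 = 18.2; e = 19.2 − 18.2 = 1
x=24: ŷ = -1.8 + 24 = 22.2; e = 20.2 − 22.2 = -2
x=31: ŷ = -1.8 + 31 = 29.2; e = 34.2 − 29.2 = 5
Largest |e| is 6 at x = 7, residual 6.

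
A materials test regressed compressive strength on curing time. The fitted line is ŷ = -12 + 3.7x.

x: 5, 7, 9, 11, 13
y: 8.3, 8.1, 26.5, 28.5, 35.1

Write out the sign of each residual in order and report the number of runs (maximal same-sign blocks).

4 runs

x=5: ŷ = -12 + 3.7·5 = 6.5; e = 8.3 − 6.5 = 1.8
x=7: ŷ = -12 + 3.7·7 = 13.9; e = 8.1 − 13.9 = -5.8
x=9: ŷ = -12 + 3.7·9 = 21.3; e = 26.5 − 21.3 = 5.2
x=11: ŷ = -12 + 3.7·11 = 28.7; e = 28.5 − 28.7 = -0.2
x=13: ŷ = -12 + 3.7·13 = 36.1; e = 35.1 − 36.1 = -1
Signs: + − + − −
Runs: +×1, −×1, +×1, −×2 → 4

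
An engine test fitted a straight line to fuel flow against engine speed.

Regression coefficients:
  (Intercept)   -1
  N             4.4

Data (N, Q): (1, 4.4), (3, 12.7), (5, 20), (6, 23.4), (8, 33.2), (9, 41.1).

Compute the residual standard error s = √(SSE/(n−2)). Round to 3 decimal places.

s = 1.837

N=1: Q̂ = -1 + 4.4·1 = 3.4; e = 4.4 − 3.4 = 1
N=3: Q̂ = -1 + 4.4·3 = 12.2; e = 12.7 − 12.2 = 0.5
N=5: Q̂ = -1 + 4.4·5 = 21; e = 20 − 21 = -1
N=6: Q̂ = -1 + 4.4·6 = 25.4; e = 23.4 − 25.4 = -2
N=8: Q̂ = -1 + 4.4·8 = 34.2; e = 33.2 − 34.2 = -1
N=9: Q̂ = -1 + 4.4·9 = 38.6; e = 41.1 − 38.6 = 2.5
SSE = 1 + 0.25 + 1 + 4 + 1 + 6.25 = 13.5
s = √(13.5/4) = √3.375 ≈ 1.837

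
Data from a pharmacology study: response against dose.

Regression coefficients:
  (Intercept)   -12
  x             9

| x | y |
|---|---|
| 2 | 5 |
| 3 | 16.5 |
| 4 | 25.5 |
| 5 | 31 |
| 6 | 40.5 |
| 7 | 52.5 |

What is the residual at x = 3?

r = 1.5

ŷ = -12 + 9·3 = 15
r = 16.5 − 15 = 1.5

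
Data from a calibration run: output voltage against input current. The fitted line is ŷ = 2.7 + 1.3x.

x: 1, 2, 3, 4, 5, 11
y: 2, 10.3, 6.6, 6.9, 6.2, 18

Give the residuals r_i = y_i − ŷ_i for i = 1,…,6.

-2, 5, 0, -1, -3, 1

x=1: ŷ = 2.7 + 1.3·1 = 4; r = 2 − 4 = -2
x=2: ŷ = 2.7 + 1.3·2 = 5.3; r = 10.3 − 5.3 = 5
x=3: ŷ = 2.7 + 1.3·3 = 6.6; r = 6.6 − 6.6 = 0
x=4: ŷ = 2.7 + 1.3·4 = 7.9; r = 6.9 − 7.9 = -1
x=5: ŷ = 2.7 + 1.3·5 = 9.2; r = 6.2 − 9.2 = -3
x=11: ŷ = 2.7 + 1.3·11 = 17; r = 18 − 17 = 1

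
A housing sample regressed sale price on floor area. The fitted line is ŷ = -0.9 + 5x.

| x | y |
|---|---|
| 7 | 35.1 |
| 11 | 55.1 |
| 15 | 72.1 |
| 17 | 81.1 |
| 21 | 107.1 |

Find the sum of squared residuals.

SSE = 24

x=7: ŷ = -0.9 + 5·7 = 34.1; r = 35.1 − 34.1 = 1
x=11: ŷ = -0.9 + 5·11 = 54.1; r = 55.1 − 54.1 = 1
x=15: ŷ = -0.9 + 5·15 = 74.1; r = 72.1 − 74.1 = -2
x=17: ŷ = -0.9 + 5·17 = 84.1; r = 81.1 − 84.1 = -3
x=21: ŷ = -0.9 + 5·21 = 104.1; r = 107.1 − 104.1 = 3
SSE = 1 + 1 + 4 + 9 + 9 = 24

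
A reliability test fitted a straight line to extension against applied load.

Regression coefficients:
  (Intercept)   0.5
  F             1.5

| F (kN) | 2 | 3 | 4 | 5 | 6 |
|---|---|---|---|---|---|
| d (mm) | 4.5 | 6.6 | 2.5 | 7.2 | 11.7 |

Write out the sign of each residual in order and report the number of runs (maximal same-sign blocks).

F=2: d̂ = 0.5 + 1.5·2 = 3.5; e = 4.5 − 3.5 = 1
F=3: d̂ = 0.5 + 1.5·3 = 5; e = 6.6 − 5 = 1.6
F=4: d̂ = 0.5 + 1.5·4 = 6.5; e = 2.5 − 6.5 = -4
F=5: d̂ = 0.5 + 1.5·5 = 8; e = 7.2 − 8 = -0.8
F=6: d̂ = 0.5 + 1.5·6 = 9.5; e = 11.7 − 9.5 = 2.2
Signs: + + − − +
Runs: +×2, −×2, +×1 → 3

3 runs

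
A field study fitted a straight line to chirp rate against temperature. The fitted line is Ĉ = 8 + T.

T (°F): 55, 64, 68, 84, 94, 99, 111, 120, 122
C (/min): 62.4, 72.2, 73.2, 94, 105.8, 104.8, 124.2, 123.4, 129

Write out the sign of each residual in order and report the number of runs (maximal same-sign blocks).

T=55: Ĉ = 8 + 55 = 63; r = 62.4 − 63 = -0.6
T=64: Ĉ = 8 + 64 = 72; r = 72.2 − 72 = 0.2
T=68: Ĉ = 8 + 68 = 76; r = 73.2 − 76 = -2.8
T=84: Ĉ = 8 + 84 = 92; r = 94 − 92 = 2
T=94: Ĉ = 8 + 94 = 102; r = 105.8 − 102 = 3.8
T=99: Ĉ = 8 + 99 = 107; r = 104.8 − 107 = -2.2
T=111: Ĉ = 8 + 111 = 119; r = 124.2 − 119 = 5.2
T=120: Ĉ = 8 + 120 = 128; r = 123.4 − 128 = -4.6
T=122: Ĉ = 8 + 122 = 130; r = 129 − 130 = -1
Signs: − + − + + − + − −
Runs: −×1, +×1, −×1, +×2, −×1, +×1, −×2 → 7

7 runs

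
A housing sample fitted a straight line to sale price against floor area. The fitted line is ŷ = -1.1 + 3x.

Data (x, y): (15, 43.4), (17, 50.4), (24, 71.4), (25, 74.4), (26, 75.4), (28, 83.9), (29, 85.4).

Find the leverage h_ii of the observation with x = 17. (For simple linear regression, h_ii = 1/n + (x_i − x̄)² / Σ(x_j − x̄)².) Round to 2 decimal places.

h = 0.38

x̄ = (15 + 17 + 24 + 25 + 26 + 28 + 29)/7 = 23.4286
Σ(x − x̄)² = 71.0408 + 41.3265 + 0.326531 + 2.46939 + 6.61224 + 20.898 + 31.0408 = 173.714
h = 1/7 + (-6.42857)²/173.714 = 0.142857 + 0.237899 = 0.38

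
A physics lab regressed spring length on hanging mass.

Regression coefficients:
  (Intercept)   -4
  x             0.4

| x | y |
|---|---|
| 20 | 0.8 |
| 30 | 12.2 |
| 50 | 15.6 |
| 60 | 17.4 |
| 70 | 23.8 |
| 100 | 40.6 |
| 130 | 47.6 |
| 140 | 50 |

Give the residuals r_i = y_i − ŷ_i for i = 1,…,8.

x=20: ŷ = -4 + 0.4·20 = 4; r = 0.8 − 4 = -3.2
x=30: ŷ = -4 + 0.4·30 = 8; r = 12.2 − 8 = 4.2
x=50: ŷ = -4 + 0.4·50 = 16; r = 15.6 − 16 = -0.4
x=60: ŷ = -4 + 0.4·60 = 20; r = 17.4 − 20 = -2.6
x=70: ŷ = -4 + 0.4·70 = 24; r = 23.8 − 24 = -0.2
x=100: ŷ = -4 + 0.4·100 = 36; r = 40.6 − 36 = 4.6
x=130: ŷ = -4 + 0.4·130 = 48; r = 47.6 − 48 = -0.4
x=140: ŷ = -4 + 0.4·140 = 52; r = 50 − 52 = -2

-3.2, 4.2, -0.4, -2.6, -0.2, 4.6, -0.4, -2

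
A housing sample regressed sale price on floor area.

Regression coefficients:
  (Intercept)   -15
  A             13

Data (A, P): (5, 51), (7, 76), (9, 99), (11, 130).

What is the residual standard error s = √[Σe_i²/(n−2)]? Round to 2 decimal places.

A=5: P̂ = -15 + 13·5 = 50; e = 51 − 50 = 1
A=7: P̂ = -15 + 13·7 = 76; e = 76 − 76 = 0
A=9: P̂ = -15 + 13·9 = 102; e = 99 − 102 = -3
A=11: P̂ = -15 + 13·11 = 128; e = 130 − 128 = 2
SSE = 1 + 0 + 9 + 4 = 14
s = √(14/2) = √7 ≈ 2.65

s = 2.65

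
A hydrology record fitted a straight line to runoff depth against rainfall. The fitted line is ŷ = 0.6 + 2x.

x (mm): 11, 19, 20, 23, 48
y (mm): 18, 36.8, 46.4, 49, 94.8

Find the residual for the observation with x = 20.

e = 5.8

ŷ = 0.6 + 2·20 = 40.6
e = 46.4 − 40.6 = 5.8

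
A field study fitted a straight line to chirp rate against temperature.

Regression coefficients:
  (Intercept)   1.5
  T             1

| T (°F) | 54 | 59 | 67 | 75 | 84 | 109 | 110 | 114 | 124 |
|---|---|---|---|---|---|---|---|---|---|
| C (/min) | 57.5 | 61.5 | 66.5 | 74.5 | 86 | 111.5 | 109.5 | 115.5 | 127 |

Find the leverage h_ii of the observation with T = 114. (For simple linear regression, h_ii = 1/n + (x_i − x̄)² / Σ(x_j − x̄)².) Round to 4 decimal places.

T̄ = (54 + 59 + 67 + 75 + 84 + 109 + 110 + 114 + 124)/9 = 88.4444
Σ(T − T̄)² = 1186.42 + 866.975 + 459.864 + 180.753 + 19.7531 + 422.531 + 464.642 + 653.086 + 1264.2 = 5518.22
h = 1/9 + (25.5556)²/5518.22 = 0.111111 + 0.118351 = 0.2295

h = 0.2295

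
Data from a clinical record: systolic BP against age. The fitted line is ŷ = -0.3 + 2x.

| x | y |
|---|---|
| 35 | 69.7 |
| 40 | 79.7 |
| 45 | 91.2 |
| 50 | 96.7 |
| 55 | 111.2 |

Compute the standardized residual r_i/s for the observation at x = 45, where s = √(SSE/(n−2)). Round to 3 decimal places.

0.707

x=35: ŷ = -0.3 + 2·35 = 69.7; r = 69.7 − 69.7 = 0
x=40: ŷ = -0.3 + 2·40 = 79.7; r = 79.7 − 79.7 = 0
x=45: ŷ = -0.3 + 2·45 = 89.7; r = 91.2 − 89.7 = 1.5
x=50: ŷ = -0.3 + 2·50 = 99.7; r = 96.7 − 99.7 = -3
x=55: ŷ = -0.3 + 2·55 = 109.7; r = 111.2 − 109.7 = 1.5
SSE = 0 + 0 + 2.25 + 9 + 2.25 = 13.5
s = √(13.5/3) = 2.12132
r/s = 1.5 / 2.12132 = 0.707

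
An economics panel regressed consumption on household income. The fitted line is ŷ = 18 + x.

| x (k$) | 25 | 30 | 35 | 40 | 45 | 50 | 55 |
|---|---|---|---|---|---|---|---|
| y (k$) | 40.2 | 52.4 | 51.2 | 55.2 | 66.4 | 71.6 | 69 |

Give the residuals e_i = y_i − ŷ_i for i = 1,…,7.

x=25: ŷ = 18 + 25 = 43; e = 40.2 − 43 = -2.8
x=30: ŷ = 18 + 30 = 48; e = 52.4 − 48 = 4.4
x=35: ŷ = 18 + 35 = 53; e = 51.2 − 53 = -1.8
x=40: ŷ = 18 + 40 = 58; e = 55.2 − 58 = -2.8
x=45: ŷ = 18 + 45 = 63; e = 66.4 − 63 = 3.4
x=50: ŷ = 18 + 50 = 68; e = 71.6 − 68 = 3.6
x=55: ŷ = 18 + 55 = 73; e = 69 − 73 = -4

-2.8, 4.4, -1.8, -2.8, 3.4, 3.6, -4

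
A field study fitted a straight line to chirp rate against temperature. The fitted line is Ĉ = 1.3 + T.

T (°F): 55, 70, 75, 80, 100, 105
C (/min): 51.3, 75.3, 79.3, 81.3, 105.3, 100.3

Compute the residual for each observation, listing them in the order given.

-5, 4, 3, 0, 4, -6

T=55: Ĉ = 1.3 + 55 = 56.3; r = 51.3 − 56.3 = -5
T=70: Ĉ = 1.3 + 70 = 71.3; r = 75.3 − 71.3 = 4
T=75: Ĉ = 1.3 + 75 = 76.3; r = 79.3 − 76.3 = 3
T=80: Ĉ = 1.3 + 80 = 81.3; r = 81.3 − 81.3 = 0
T=100: Ĉ = 1.3 + 100 = 101.3; r = 105.3 − 101.3 = 4
T=105: Ĉ = 1.3 + 105 = 106.3; r = 100.3 − 106.3 = -6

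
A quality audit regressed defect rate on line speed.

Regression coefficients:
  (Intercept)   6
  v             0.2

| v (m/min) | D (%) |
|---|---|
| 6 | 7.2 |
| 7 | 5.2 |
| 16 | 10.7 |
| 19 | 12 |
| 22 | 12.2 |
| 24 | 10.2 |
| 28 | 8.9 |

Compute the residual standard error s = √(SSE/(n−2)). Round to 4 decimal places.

v=6: D̂ = 6 + 0.2·6 = 7.2; r = 7.2 − 7.2 = 0
v=7: D̂ = 6 + 0.2·7 = 7.4; r = 5.2 − 7.4 = -2.2
v=16: D̂ = 6 + 0.2·16 = 9.2; r = 10.7 − 9.2 = 1.5
v=19: D̂ = 6 + 0.2·19 = 9.8; r = 12 − 9.8 = 2.2
v=22: D̂ = 6 + 0.2·22 = 10.4; r = 12.2 − 10.4 = 1.8
v=24: D̂ = 6 + 0.2·24 = 10.8; r = 10.2 − 10.8 = -0.6
v=28: D̂ = 6 + 0.2·28 = 11.6; r = 8.9 − 11.6 = -2.7
SSE = 0 + 4.84 + 2.25 + 4.84 + 3.24 + 0.36 + 7.29 = 22.82
s = √(22.82/5) = √4.564 ≈ 2.1364

s = 2.1364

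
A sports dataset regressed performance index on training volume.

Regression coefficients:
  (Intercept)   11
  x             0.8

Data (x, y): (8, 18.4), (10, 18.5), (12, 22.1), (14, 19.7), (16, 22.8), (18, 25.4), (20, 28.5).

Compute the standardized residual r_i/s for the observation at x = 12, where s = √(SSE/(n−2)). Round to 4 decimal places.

x=8: ŷ = 11 + 0.8·8 = 17.4; r = 18.4 − 17.4 = 1
x=10: ŷ = 11 + 0.8·10 = 19; r = 18.5 − 19 = -0.5
x=12: ŷ = 11 + 0.8·12 = 20.6; r = 22.1 − 20.6 = 1.5
x=14: ŷ = 11 + 0.8·14 = 22.2; r = 19.7 − 22.2 = -2.5
x=16: ŷ = 11 + 0.8·16 = 23.8; r = 22.8 − 23.8 = -1
x=18: ŷ = 11 + 0.8·18 = 25.4; r = 25.4 − 25.4 = 0
x=20: ŷ = 11 + 0.8·20 = 27; r = 28.5 − 27 = 1.5
SSE = 1 + 0.25 + 2.25 + 6.25 + 1 + 0 + 2.25 = 13
s = √(13/5) = 1.61245
r/s = 1.5 / 1.61245 = 0.9303

0.9303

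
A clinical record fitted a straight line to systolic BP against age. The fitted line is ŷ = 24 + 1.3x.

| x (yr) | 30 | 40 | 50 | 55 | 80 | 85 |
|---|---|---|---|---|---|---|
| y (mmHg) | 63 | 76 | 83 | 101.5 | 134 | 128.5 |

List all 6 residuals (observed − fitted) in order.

0, 0, -6, 6, 6, -6

x=30: ŷ = 24 + 1.3·30 = 63; e = 63 − 63 = 0
x=40: ŷ = 24 + 1.3·40 = 76; e = 76 − 76 = 0
x=50: ŷ = 24 + 1.3·50 = 89; e = 83 − 89 = -6
x=55: ŷ = 24 + 1.3·55 = 95.5; e = 101.5 − 95.5 = 6
x=80: ŷ = 24 + 1.3·80 = 128; e = 134 − 128 = 6
x=85: ŷ = 24 + 1.3·85 = 134.5; e = 128.5 − 134.5 = -6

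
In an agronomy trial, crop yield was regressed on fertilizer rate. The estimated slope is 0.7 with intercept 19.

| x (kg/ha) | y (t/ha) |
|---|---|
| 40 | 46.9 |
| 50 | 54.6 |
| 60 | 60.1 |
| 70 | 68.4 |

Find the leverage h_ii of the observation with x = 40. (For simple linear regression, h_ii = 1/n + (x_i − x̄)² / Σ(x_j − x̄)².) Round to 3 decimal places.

x̄ = (40 + 50 + 60 + 70)/4 = 55
Σ(x − x̄)² = 225 + 25 + 25 + 225 = 500
h = 1/4 + (-15)²/500 = 0.25 + 0.45 = 0.700

h = 0.700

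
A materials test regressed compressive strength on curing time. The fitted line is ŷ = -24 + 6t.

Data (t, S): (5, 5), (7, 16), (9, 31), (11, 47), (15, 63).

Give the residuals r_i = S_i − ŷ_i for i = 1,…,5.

-1, -2, 1, 5, -3

t=5: ŷ = -24 + 6·5 = 6; r = 5 − 6 = -1
t=7: ŷ = -24 + 6·7 = 18; r = 16 − 18 = -2
t=9: ŷ = -24 + 6·9 = 30; r = 31 − 30 = 1
t=11: ŷ = -24 + 6·11 = 42; r = 47 − 42 = 5
t=15: ŷ = -24 + 6·15 = 66; r = 63 − 66 = -3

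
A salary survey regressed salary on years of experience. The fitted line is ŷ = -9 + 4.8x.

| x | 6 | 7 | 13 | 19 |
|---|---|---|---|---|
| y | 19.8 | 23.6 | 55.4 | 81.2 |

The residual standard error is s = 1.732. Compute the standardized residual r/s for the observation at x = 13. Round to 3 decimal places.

ŷ = -9 + 4.8·13 = 53.4
r = 55.4 − 53.4 = 2
r/s = 2 / 1.732 = 1.155

1.155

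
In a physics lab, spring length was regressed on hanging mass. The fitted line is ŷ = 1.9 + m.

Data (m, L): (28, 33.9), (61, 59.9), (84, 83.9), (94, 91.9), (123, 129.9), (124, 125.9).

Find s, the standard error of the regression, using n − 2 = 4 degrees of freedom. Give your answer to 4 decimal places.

m=28: ŷ = 1.9 + 28 = 29.9; r = 33.9 − 29.9 = 4
m=61: ŷ = 1.9 + 61 = 62.9; r = 59.9 − 62.9 = -3
m=84: ŷ = 1.9 + 84 = 85.9; r = 83.9 − 85.9 = -2
m=94: ŷ = 1.9 + 94 = 95.9; r = 91.9 − 95.9 = -4
m=123: ŷ = 1.9 + 123 = 124.9; r = 129.9 − 124.9 = 5
m=124: ŷ = 1.9 + 124 = 125.9; r = 125.9 − 125.9 = 0
SSE = 16 + 9 + 4 + 16 + 25 + 0 = 70
s = √(70/4) = √17.5 ≈ 4.1833

s = 4.1833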